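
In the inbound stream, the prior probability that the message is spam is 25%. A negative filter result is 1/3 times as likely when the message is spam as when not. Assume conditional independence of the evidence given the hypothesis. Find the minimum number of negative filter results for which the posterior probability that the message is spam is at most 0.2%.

5

Prior odds = 0.25/0.75 = 1/3.
Likelihood ratio per negative filter result = 1/3.
Target odds: 0.002 ÷ 0.998 = 1/499.
Require (1/3)ⁿ ≤ 1/499 ÷ (1/3) = 3/499.
(1/3)⁴ = 1/81 is still above 3/499 but (1/3)⁵ = 1/243 is at or below it, so n = 5.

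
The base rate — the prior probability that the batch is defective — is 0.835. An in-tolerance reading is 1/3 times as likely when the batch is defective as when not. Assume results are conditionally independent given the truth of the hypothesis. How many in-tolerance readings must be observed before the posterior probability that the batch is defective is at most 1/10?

Prior odds = 0.835/0.165 = 167/33.
Likelihood ratio per in-tolerance reading = 1/3.
Target odds: 0.1 ÷ 0.9 = 1/9.
Need (167/33) × (1/3)ⁿ ≤ 1/9, i.e. (1/3)ⁿ ≤ 11/501.
(1/3)³ = 1/27 is still above 11/501 but (1/3)⁴ = 1/81 is at or below it, so n = 4.

4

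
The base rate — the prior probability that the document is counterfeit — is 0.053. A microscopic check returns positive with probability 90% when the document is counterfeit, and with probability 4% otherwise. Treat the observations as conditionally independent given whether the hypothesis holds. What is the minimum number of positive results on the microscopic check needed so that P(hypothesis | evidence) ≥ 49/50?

3

Prior odds: 0.053 ÷ 0.947 = 53/947.
Likelihood ratio of a positive result = 0.9/0.04 = 22.5.
Target posterior odds = 0.98/0.02 = 49.
Require 22.5ⁿ ≥ 49 ÷ (53/947) = 46403/53.
22.5² = 506.25 falls short of 46403/53 but 22.5³ = 11390.625 reaches it, so n = 3.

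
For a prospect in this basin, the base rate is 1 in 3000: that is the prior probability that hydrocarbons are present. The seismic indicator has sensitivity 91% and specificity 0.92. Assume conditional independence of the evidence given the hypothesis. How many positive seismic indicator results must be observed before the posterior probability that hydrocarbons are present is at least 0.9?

Prior odds = (1/3000)/(2999/3000) = 1/2999.
False-positive rate = 1 − 0.92 = 0.08; likelihood ratio of a positive = 0.91/0.08 = 11.375.
Target odds: 0.9 ÷ 0.1 = 9.
Require 11.375ⁿ ≥ 9 ÷ (1/2999) = 26991.
11.375⁴ = 68574961/4096 falls short of 26991 but 11.375⁵ ≈190439 reaches it, so n = 5.

5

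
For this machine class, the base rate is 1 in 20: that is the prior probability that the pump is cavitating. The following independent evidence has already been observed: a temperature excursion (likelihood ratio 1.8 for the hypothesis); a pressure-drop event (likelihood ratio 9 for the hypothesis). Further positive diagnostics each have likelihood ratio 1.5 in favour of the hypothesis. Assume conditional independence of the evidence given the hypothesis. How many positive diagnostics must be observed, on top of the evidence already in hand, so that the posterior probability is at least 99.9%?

18

Prior odds = 0.05/0.95 = 1/19.
Combined Bayes factor of the evidence already in hand = 1.8 × 9 = 16.2.
Odds after that evidence = (1/19) × 16.2 = 81/95.
Target odds = 0.999/0.001 = 999.
Need 1.5ⁿ ≥ 999 ÷ (81/95) = 3515/3.
1.5¹⁷ = 129140163/131072 falls short of 3515/3 but 1.5¹⁸ = 387420489/262144 reaches it, so n = 18.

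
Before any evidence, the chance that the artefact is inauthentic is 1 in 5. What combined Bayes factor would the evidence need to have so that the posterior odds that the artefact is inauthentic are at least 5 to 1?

20

Prior odds = 0.2/0.8 = 0.25.
Target odds = 5.
Required Bayes factor = 5 ÷ 0.25 = 20.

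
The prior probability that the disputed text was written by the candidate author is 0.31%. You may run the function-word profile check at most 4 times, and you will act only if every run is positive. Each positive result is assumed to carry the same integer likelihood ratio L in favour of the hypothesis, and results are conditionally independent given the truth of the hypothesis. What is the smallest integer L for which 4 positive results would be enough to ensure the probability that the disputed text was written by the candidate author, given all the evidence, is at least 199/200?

16

Prior odds = 0.0031/0.9969 = 31/9969.
Target odds = 0.995/0.005 = 199.
Need L⁴ ≥ 199 ÷ (31/9969) = 1983831/31.
15⁴ = 50625 < 1983831/31 ≤ 65536 = 16⁴, so L = 16.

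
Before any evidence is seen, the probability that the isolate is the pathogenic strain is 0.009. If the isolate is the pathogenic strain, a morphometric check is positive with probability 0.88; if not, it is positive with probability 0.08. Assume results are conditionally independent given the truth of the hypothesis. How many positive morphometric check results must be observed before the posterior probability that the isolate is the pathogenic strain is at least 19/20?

Prior odds: 0.009 ÷ 0.991 = 9/991.
Likelihood ratio of a positive = 0.88/0.08 = 11.
Target odds: 0.95 ÷ 0.05 = 19.
Need (9/991) × 11ⁿ ≥ 19, i.e. 11ⁿ ≥ 18829/9.
11³ = 1331 falls short of 18829/9 but 11⁴ = 14641 reaches it, so n = 4.

4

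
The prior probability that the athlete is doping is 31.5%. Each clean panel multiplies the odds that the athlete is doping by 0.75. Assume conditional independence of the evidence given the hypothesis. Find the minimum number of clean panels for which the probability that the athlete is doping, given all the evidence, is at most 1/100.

14

Prior odds: 0.315 ÷ 0.685 = 63/137.
Likelihood ratio per clean panel = 0.75.
Target odds: 0.01 ÷ 0.99 = 1/99.
Need (63/137) × 0.75ⁿ ≤ 1/99, i.e. 0.75ⁿ ≤ 137/6237.
0.75¹³ = 1594323/67108864 is still above 137/6237 but 0.75¹⁴ = 4782969/268435456 is at or below it, so n = 14.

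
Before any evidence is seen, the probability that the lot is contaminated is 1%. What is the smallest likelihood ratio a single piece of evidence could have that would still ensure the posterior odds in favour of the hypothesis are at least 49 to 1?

4851

Prior odds = 0.01/0.99 = 1/99.
Target odds = 49.
Required Bayes factor = 49 ÷ (1/99) = 4851.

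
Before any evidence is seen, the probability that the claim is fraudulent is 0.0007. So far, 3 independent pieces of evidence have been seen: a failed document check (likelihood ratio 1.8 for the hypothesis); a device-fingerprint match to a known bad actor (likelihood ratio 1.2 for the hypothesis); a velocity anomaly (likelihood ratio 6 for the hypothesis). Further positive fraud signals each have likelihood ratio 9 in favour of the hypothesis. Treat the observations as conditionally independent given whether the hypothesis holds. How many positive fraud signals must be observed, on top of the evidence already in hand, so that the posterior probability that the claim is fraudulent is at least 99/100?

Prior odds = 0.0007/0.9993 = 7/9993.
Combined Bayes factor of the evidence already in hand = 1.8 × 1.2 × 6 = 12.96.
Odds after that evidence = (7/9993) × 12.96 = 756/83275.
Target odds = 0.99/0.01 = 99.
Need 9ⁿ ≥ 99 ÷ (756/83275) = 916025/84.
9⁴ = 6561 falls short of 916025/84 but 9⁵ = 59049 reaches it, so n = 5.

5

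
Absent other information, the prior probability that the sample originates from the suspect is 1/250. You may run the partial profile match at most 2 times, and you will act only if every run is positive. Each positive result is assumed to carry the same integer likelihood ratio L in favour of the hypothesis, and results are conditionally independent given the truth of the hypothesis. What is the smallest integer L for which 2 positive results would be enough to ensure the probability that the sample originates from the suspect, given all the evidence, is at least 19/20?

69

Prior odds = 0.004/0.996 = 1/249.
Target odds = 0.95/0.05 = 19.
Need L² ≥ 19 ÷ (1/249) = 4731.
68² = 4624 < 4731 ≤ 4761 = 69², so L = 69.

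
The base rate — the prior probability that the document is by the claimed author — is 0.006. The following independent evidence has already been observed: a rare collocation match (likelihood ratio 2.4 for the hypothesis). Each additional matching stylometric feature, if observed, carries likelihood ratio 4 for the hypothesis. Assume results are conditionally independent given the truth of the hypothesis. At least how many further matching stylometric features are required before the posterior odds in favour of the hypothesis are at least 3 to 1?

4

Prior odds = 0.006/0.994 = 3/497.
Bayes factor of the evidence already in hand = 2.4.
Odds after that evidence = (3/497) × 2.4 = 36/2485.
Target odds = 3.
Need 4ⁿ ≥ 3 ÷ (36/2485) = 2485/12.
4³ = 64 falls short of 2485/12 but 4⁴ = 256 reaches it, so n = 4.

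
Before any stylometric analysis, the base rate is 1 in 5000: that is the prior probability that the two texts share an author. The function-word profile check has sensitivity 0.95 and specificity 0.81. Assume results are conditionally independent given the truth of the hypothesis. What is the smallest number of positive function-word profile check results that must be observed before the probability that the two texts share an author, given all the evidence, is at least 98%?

Prior odds: 0.0002 ÷ 0.9998 = 1/4999.
False-positive rate = 1 − 0.81 = 0.19; likelihood ratio of a positive = 0.95/0.19 = 5.
Target odds: 0.98 ÷ 0.02 = 49.
Require 5ⁿ ≥ 49 ÷ (1/4999) = 244951.
5⁷ = 78125 falls short of 244951 but 5⁸ = 390625 reaches it, so n = 8.

8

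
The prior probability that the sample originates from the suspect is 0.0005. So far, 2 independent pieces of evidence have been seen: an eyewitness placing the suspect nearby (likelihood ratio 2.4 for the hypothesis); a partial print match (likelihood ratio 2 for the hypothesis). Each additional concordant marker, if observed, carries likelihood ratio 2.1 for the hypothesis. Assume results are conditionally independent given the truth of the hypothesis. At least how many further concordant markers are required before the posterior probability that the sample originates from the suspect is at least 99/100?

Prior odds = 0.0005/0.9995 = 1/1999.
Combined Bayes factor of the evidence already in hand = 2.4 × 2 = 4.8.
Odds after that evidence = (1/1999) × 4.8 = 24/9995.
Target odds = 0.99/0.01 = 99.
Need 2.1ⁿ ≥ 99 ÷ (24/9995) = 41229.375.
2.1¹⁴ ≈32439.2 falls short of 41229.375 but 2.1¹⁵ ≈68122.3 reaches it, so n = 15.

15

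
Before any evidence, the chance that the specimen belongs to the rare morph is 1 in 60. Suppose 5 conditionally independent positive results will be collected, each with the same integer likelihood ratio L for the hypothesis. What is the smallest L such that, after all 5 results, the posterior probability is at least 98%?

Prior odds = (1/60)/(59/60) = 1/59.
Target odds = 0.98/0.02 = 49.
Need L⁵ ≥ 49 ÷ (1/59) = 2891.
4⁵ = 1024 < 2891 ≤ 3125 = 5⁵, so L = 5.

5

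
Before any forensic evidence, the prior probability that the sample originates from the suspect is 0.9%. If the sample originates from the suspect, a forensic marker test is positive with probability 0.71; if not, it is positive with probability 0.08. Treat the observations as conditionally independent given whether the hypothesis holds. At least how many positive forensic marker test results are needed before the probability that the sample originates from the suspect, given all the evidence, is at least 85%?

Prior odds = 0.009/0.991 = 9/991.
Likelihood ratio of a positive = 0.71/0.08 = 8.875.
Target odds: 0.85 ÷ 0.15 = 17/3.
Require 8.875ⁿ ≥ 17/3 ÷ (9/991) = 16847/27.
8.875² = 78.765625 falls short of 16847/27 but 8.875³ = 357911/512 reaches it, so n = 3.

3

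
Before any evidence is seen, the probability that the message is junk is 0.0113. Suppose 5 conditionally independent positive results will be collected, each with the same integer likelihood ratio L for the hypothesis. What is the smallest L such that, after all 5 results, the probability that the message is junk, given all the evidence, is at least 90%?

4

Prior odds = 0.0113/0.9887 = 113/9887.
Target odds = 0.9/0.1 = 9.
Need L⁵ ≥ 9 ÷ (113/9887) = 88983/113.
3⁵ = 243 < 88983/113 ≤ 1024 = 4⁵, so L = 4.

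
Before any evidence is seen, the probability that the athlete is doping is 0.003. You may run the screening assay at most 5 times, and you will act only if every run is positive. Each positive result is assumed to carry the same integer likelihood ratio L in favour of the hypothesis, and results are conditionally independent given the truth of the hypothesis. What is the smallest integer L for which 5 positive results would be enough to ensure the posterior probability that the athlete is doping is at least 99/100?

Prior odds = 0.003/0.997 = 3/997.
Target odds = 0.99/0.01 = 99.
Need L⁵ ≥ 99 ÷ (3/997) = 32901.
8⁵ = 32768 < 32901 ≤ 59049 = 9⁵, so L = 9.

9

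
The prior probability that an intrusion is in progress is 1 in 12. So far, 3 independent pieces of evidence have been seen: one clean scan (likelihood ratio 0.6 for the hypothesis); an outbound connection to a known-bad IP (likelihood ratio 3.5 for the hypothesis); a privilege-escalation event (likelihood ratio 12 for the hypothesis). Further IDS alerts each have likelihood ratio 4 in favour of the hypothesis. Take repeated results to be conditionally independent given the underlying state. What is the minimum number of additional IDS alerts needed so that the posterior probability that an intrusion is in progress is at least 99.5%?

4

Prior odds = (1/12)/(11/12) = 1/11.
Combined Bayes factor of the evidence already in hand = 0.6 × 3.5 × 12 = 25.2.
Odds after that evidence = (1/11) × 25.2 = 126/55.
Target odds = 0.995/0.005 = 199.
Need 4ⁿ ≥ 199 ÷ (126/55) = 10945/126.
4³ = 64 falls short of 10945/126 but 4⁴ = 256 reaches it, so n = 4.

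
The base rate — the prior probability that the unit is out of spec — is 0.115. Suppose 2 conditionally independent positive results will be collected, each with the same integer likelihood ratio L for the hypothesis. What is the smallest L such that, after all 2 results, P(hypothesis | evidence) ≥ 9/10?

Prior odds = 0.115/0.885 = 23/177.
Target odds = 0.9/0.1 = 9.
Need L² ≥ 9 ÷ (23/177) = 1593/23.
8² = 64 < 1593/23 ≤ 81 = 9², so L = 9.

9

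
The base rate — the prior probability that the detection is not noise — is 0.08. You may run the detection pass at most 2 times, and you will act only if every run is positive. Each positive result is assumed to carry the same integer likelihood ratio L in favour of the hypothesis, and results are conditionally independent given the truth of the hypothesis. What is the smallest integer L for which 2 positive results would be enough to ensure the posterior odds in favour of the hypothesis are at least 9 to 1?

11

Prior odds = 0.08/0.92 = 2/23.
Target odds = 9.
Need L² ≥ 9 ÷ (2/23) = 103.5.
10² = 100 < 103.5 ≤ 121 = 11², so L = 11.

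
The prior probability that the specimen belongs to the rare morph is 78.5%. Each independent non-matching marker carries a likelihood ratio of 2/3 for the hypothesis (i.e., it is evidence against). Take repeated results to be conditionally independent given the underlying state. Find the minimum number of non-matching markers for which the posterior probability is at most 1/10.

9

Prior odds: 0.785 ÷ 0.215 = 157/43.
Likelihood ratio per non-matching marker = 2/3.
Target posterior odds = 0.1/0.9 = 1/9.
Need (157/43) × (2/3)ⁿ ≤ 1/9, i.e. (2/3)ⁿ ≤ 43/1413.
(2/3)⁸ = 256/6561 is still above 43/1413 but (2/3)⁹ = 512/19683 is at or below it, so n = 9.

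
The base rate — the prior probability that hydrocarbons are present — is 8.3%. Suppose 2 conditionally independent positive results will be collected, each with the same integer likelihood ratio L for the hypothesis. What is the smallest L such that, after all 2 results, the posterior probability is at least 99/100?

Prior odds = 0.083/0.917 = 83/917.
Target odds = 0.99/0.01 = 99.
Need L² ≥ 99 ÷ (83/917) = 90783/83.
33² = 1089 < 90783/83 ≤ 1156 = 34², so L = 34.

34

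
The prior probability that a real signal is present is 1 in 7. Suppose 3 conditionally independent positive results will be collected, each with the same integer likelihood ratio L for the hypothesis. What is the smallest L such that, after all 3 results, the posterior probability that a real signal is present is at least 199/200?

11

Prior odds = (1/7)/(6/7) = 1/6.
Target odds = 0.995/0.005 = 199.
Need L³ ≥ 199 ÷ (1/6) = 1194.
10³ = 1000 < 1194 ≤ 1331 = 11³, so L = 11.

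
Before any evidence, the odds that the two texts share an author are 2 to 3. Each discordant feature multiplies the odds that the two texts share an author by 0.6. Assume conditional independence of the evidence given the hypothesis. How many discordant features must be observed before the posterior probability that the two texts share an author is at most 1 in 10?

Prior odds = 2/3.
Likelihood ratio per discordant feature = 0.6.
Target odds: 0.1 ÷ 0.9 = 1/9.
Need (2/3) × 0.6ⁿ ≤ 1/9, i.e. 0.6ⁿ ≤ 1/6.
0.6³ = 0.216 is still above 1/6 but 0.6⁴ = 0.1296 is at or below it, so n = 4.

4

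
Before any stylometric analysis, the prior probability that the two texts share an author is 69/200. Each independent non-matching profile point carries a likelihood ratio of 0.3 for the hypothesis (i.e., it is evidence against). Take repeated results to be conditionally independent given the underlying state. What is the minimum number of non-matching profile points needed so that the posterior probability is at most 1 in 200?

4

Prior odds = 0.345/0.655 = 69/131.
Likelihood ratio per non-matching profile point = 0.3.
Target odds: 0.005 ÷ 0.995 = 1/199.
Need (69/131) × 0.3ⁿ ≤ 1/199, i.e. 0.3ⁿ ≤ 131/13731.
0.3³ = 0.027 is still above 131/13731 but 0.3⁴ = 0.0081 is at or below it, so n = 4.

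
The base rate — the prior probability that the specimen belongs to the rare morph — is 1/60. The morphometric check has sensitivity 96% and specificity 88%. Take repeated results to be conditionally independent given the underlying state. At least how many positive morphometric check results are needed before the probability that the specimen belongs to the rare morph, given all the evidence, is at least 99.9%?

6

Prior odds = (1/60)/(59/60) = 1/59.
False-positive rate = 1 − 0.88 = 0.12; likelihood ratio of a positive = 0.96/0.12 = 8.
Target posterior odds = 0.999/0.001 = 999.
Need (1/59) × 8ⁿ ≥ 999, i.e. 8ⁿ ≥ 58941.
8⁵ = 32768 falls short of 58941 but 8⁶ = 262144 reaches it, so n = 6.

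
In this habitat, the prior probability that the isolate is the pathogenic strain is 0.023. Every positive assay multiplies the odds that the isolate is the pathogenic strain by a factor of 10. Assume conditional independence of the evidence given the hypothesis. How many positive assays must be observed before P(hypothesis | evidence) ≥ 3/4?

Prior odds: 0.023 ÷ 0.977 = 23/977.
Likelihood ratio per positive assay = 10.
Target posterior odds = 0.75/0.25 = 3.
Require 10ⁿ ≥ 3 ÷ (23/977) = 2931/23.
10² = 100 falls short of 2931/23 but 10³ = 1000 reaches it, so n = 3.

3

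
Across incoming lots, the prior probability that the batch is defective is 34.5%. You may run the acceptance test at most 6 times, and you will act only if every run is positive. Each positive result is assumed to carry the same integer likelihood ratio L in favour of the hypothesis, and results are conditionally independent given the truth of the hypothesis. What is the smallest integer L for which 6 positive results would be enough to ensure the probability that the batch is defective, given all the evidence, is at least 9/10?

2

Prior odds = 0.345/0.655 = 69/131.
Target odds = 0.9/0.1 = 9.
Need L⁶ ≥ 9 ÷ (69/131) = 393/23.
1⁶ = 1 < 393/23 ≤ 64 = 2⁶, so L = 2.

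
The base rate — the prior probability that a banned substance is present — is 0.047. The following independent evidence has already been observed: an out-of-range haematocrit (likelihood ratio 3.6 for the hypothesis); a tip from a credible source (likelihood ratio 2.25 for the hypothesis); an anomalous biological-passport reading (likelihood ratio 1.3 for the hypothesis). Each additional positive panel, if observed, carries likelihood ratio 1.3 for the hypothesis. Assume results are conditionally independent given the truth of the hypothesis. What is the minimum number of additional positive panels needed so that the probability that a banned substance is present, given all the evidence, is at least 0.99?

Prior odds = 0.047/0.953 = 47/953.
Combined Bayes factor of the evidence already in hand = 3.6 × 2.25 × 1.3 = 10.53.
Odds after that evidence = (47/953) × 10.53 = 49491/95300.
Target odds = 0.99/0.01 = 99.
Need 1.3ⁿ ≥ 99 ÷ (49491/95300) = 1048300/5499.
1.3²⁰ ≈190.05 falls short of 1048300/5499 but 1.3²¹ ≈247.065 reaches it, so n = 21.

21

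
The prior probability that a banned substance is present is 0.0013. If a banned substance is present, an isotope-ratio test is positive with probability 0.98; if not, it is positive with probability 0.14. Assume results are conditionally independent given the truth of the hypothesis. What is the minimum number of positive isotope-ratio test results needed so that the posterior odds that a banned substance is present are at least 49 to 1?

6

Prior odds: 0.0013 ÷ 0.9987 = 13/9987.
Likelihood ratio of a positive = 0.98/0.14 = 7.
Target odds = 49.
Need (13/9987) × 7ⁿ ≥ 49, i.e. 7ⁿ ≥ 489363/13.
7⁵ = 16807 falls short of 489363/13 but 7⁶ = 117649 reaches it, so n = 6.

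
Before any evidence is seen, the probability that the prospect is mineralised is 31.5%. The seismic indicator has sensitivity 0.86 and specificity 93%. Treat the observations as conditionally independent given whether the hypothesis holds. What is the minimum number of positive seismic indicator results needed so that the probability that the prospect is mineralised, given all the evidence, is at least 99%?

3

Prior odds: 0.315 ÷ 0.685 = 63/137.
False-positive rate = 1 − 0.93 = 0.07; likelihood ratio of a positive = 0.86/0.07 = 86/7.
Target odds: 0.99 ÷ 0.01 = 99.
Require (86/7)ⁿ ≥ 99 ÷ (63/137) = 1507/7.
(86/7)² = 7396/49 falls short of 1507/7 but (86/7)³ = 636056/343 reaches it, so n = 3.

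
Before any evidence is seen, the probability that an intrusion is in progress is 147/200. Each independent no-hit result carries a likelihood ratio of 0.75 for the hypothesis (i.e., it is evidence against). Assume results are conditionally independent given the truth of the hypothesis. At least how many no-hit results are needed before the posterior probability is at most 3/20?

Prior odds: 0.735 ÷ 0.265 = 147/53.
Likelihood ratio per no-hit result = 0.75.
Target odds: 0.15 ÷ 0.85 = 3/17.
Need (147/53) × 0.75ⁿ ≤ 3/17, i.e. 0.75ⁿ ≤ 53/833.
0.75⁹ = 19683/262144 is still above 53/833 but 0.75¹⁰ = 59049/1048576 is at or below it, so n = 10.

10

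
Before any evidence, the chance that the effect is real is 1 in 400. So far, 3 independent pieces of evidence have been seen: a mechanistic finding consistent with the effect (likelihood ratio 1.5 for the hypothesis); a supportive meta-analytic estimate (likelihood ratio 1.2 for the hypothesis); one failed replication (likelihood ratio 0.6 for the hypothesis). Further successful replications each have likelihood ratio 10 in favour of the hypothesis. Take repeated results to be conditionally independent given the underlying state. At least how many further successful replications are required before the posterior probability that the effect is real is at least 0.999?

Prior odds = 0.0025/0.9975 = 1/399.
Combined Bayes factor of the evidence already in hand = 1.5 × 1.2 × 0.6 = 1.08.
Odds after that evidence = (1/399) × 1.08 = 9/3325.
Target odds = 0.999/0.001 = 999.
Need 10ⁿ ≥ 999 ÷ (9/3325) = 369075.
10⁵ = 100000 falls short of 369075 but 10⁶ = 1000000 reaches it, so n = 6.

6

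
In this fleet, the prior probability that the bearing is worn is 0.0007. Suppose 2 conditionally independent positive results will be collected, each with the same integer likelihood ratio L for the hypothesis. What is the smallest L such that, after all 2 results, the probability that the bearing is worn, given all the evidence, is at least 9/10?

Prior odds = 0.0007/0.9993 = 7/9993.
Target odds = 0.9/0.1 = 9.
Need L² ≥ 9 ÷ (7/9993) = 89937/7.
113² = 12769 < 89937/7 ≤ 12996 = 114², so L = 114.

114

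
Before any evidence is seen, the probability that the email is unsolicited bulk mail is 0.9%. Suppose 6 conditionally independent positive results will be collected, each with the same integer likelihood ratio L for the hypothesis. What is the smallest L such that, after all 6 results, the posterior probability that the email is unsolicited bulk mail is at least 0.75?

3

Prior odds = 0.009/0.991 = 9/991.
Target odds = 0.75/0.25 = 3.
Need L⁶ ≥ 3 ÷ (9/991) = 991/3.
2⁶ = 64 < 991/3 ≤ 729 = 3⁶, so L = 3.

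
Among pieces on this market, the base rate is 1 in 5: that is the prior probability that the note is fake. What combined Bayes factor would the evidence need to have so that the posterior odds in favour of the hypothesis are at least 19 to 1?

76

Prior odds = 0.2/0.8 = 0.25.
Target odds = 19.
Required Bayes factor = 19 ÷ 0.25 = 76.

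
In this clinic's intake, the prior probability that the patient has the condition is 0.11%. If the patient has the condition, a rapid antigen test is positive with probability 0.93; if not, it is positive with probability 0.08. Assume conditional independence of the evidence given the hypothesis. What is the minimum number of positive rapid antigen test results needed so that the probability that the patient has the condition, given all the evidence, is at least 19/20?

Prior odds: 0.0011 ÷ 0.9989 = 11/9989.
Likelihood ratio of a positive = 0.93/0.08 = 11.625.
Target odds: 0.95 ÷ 0.05 = 19.
Require 11.625ⁿ ≥ 19 ÷ (11/9989) = 189791/11.
11.625³ = 804357/512 falls short of 189791/11 but 11.625⁴ = 74805201/4096 reaches it, so n = 4.

4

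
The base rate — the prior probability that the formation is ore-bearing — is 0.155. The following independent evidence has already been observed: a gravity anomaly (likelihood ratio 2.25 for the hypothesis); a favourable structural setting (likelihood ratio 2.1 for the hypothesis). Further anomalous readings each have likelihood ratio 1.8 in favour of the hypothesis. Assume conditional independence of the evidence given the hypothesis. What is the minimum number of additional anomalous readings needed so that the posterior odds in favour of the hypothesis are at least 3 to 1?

3

Prior odds = 0.155/0.845 = 31/169.
Combined Bayes factor of the evidence already in hand = 2.25 × 2.1 = 4.725.
Odds after that evidence = (31/169) × 4.725 = 5859/6760.
Target odds = 3.
Need 1.8ⁿ ≥ 3 ÷ (5859/6760) = 6760/1953.
1.8² = 3.24 falls short of 6760/1953 but 1.8³ = 5.832 reaches it, so n = 3.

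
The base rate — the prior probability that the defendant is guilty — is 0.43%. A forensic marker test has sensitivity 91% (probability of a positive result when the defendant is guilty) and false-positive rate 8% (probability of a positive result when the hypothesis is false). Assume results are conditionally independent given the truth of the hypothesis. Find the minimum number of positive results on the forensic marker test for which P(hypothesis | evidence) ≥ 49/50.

4

Prior odds: 0.0043 ÷ 0.9957 = 43/9957.
Likelihood ratio of a positive result = 0.91/0.08 = 11.375.
Target posterior odds = 0.98/0.02 = 49.
Require 11.375ⁿ ≥ 49 ÷ (43/9957) = 487893/43.
11.375³ = 753571/512 falls short of 487893/43 but 11.375⁴ = 68574961/4096 reaches it, so n = 4.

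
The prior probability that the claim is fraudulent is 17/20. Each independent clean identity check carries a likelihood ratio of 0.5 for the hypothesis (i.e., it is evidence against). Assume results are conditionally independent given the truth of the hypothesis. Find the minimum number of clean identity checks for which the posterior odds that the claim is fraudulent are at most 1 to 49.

Prior odds: 0.85 ÷ 0.15 = 17/3.
Likelihood ratio per clean identity check = 0.5.
Target odds = 1/49.
Require 0.5ⁿ ≤ 1/49 ÷ (17/3) = 3/833.
0.5⁸ = 0.00390625 is still above 3/833 but 0.5⁹ = 0.001953125 is at or below it, so n = 9.

9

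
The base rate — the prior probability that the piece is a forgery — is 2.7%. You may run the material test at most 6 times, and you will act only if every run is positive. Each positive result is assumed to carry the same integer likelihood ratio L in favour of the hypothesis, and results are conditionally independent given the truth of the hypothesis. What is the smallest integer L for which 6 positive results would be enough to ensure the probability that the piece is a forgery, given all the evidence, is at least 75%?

Prior odds = 0.027/0.973 = 27/973.
Target odds = 0.75/0.25 = 3.
Need L⁶ ≥ 3 ÷ (27/973) = 973/9.
2⁶ = 64 < 973/9 ≤ 729 = 3⁶, so L = 3.

3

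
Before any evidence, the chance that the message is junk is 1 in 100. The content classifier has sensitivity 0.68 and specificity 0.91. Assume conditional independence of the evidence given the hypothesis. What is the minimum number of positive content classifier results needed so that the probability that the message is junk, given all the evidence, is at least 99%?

5

Prior odds = 0.01/0.99 = 1/99.
False-positive rate = 1 − 0.91 = 0.09; likelihood ratio of a positive = 0.68/0.09 = 68/9.
Target posterior odds = 0.99/0.01 = 99.
Need (1/99) × (68/9)ⁿ ≥ 99, i.e. (68/9)ⁿ ≥ 9801.
(68/9)⁴ = 21381376/6561 falls short of 9801 but (68/9)⁵ ≈24622.5 reaches it, so n = 5.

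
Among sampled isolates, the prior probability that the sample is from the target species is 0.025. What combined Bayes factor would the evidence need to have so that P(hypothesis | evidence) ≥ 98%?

Prior odds = 0.025/0.975 = 1/39.
Target odds = 0.98/0.02 = 49.
Required Bayes factor = 49 ÷ (1/39) = 1911.

1911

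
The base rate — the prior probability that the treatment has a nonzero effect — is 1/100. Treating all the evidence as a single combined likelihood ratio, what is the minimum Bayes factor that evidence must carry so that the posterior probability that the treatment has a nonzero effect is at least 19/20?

1881

Prior odds = 0.01/0.99 = 1/99.
Target odds = 0.95/0.05 = 19.
Required Bayes factor = 19 ÷ (1/99) = 1881.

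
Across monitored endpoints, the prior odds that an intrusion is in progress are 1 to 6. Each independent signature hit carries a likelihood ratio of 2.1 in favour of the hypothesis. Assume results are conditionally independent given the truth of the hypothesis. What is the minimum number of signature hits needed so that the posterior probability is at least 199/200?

Prior odds = 1/6.
Likelihood ratio per signature hit = 2.1.
Target odds: 0.995 ÷ 0.005 = 199.
Need (1/6) × 2.1ⁿ ≥ 199, i.e. 2.1ⁿ ≥ 1194.
2.1⁹ ≈794.28 falls short of 1194 but 2.1¹⁰ ≈1667.99 reaches it, so n = 10.

10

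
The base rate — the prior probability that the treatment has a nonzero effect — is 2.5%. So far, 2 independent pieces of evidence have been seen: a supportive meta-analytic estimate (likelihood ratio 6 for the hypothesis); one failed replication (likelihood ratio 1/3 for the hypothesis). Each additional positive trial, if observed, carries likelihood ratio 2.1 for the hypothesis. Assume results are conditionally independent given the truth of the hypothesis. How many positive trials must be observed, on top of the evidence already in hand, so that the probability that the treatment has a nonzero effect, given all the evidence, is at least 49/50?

Prior odds = 0.025/0.975 = 1/39.
Combined Bayes factor of the evidence already in hand = 6 × (1/3) = 2.
Odds after that evidence = (1/39) × 2 = 2/39.
Target odds = 0.98/0.02 = 49.
Need 2.1ⁿ ≥ 49 ÷ (2/39) = 955.5.
2.1⁹ ≈794.28 falls short of 955.5 but 2.1¹⁰ ≈1667.99 reaches it, so n = 10.

10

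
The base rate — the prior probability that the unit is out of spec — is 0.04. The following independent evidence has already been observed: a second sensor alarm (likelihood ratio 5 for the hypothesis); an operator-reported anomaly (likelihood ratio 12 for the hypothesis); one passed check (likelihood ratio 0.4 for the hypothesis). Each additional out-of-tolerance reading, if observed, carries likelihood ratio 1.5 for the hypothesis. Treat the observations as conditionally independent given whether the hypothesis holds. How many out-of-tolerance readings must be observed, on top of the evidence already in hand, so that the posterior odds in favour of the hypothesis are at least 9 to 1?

Prior odds = 0.04/0.96 = 1/24.
Combined Bayes factor of the evidence already in hand = 5 × 12 × 0.4 = 24.
Odds after that evidence = (1/24) × 24 = 1.
Target odds = 9.
Need 1.5ⁿ ≥ 9 ÷ 1 = 9.
1.5⁵ = 7.59375 falls short of 9 but 1.5⁶ = 11.390625 reaches it, so n = 6.

6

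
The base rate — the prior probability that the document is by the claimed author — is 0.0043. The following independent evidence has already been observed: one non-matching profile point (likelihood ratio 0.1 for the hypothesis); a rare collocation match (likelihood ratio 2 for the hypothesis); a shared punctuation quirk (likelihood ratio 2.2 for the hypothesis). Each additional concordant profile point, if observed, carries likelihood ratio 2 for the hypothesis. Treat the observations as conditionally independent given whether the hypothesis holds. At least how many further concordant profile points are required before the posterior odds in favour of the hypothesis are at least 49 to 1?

Prior odds = 0.0043/0.9957 = 43/9957.
Combined Bayes factor of the evidence already in hand = 0.1 × 2 × 2.2 = 0.44.
Odds after that evidence = (43/9957) × 0.44 = 473/248925.
Target odds = 49.
Need 2ⁿ ≥ 49 ÷ (473/248925) = 12197325/473.
2¹⁴ = 16384 falls short of 12197325/473 but 2¹⁵ = 32768 reaches it, so n = 15.

15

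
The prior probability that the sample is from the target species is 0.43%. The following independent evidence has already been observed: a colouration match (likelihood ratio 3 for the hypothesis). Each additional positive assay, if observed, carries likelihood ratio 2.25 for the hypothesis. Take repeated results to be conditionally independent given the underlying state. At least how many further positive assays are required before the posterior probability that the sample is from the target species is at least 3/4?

Prior odds = 0.0043/0.9957 = 43/9957.
Bayes factor of the evidence already in hand = 3.
Odds after that evidence = (43/9957) × 3 = 43/3319.
Target odds = 0.75/0.25 = 3.
Need 2.25ⁿ ≥ 3 ÷ (43/3319) = 9957/43.
2.25⁶ = 531441/4096 falls short of 9957/43 but 2.25⁷ = 4782969/16384 reaches it, so n = 7.

7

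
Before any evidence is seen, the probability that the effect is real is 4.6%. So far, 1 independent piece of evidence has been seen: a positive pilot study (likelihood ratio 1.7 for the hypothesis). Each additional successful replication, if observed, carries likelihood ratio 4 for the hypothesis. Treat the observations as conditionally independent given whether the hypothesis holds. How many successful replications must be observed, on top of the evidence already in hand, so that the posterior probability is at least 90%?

4

Prior odds = 0.046/0.954 = 23/477.
Bayes factor of the evidence already in hand = 1.7.
Odds after that evidence = (23/477) × 1.7 = 391/4770.
Target odds = 0.9/0.1 = 9.
Need 4ⁿ ≥ 9 ÷ (391/4770) = 42930/391.
4³ = 64 falls short of 42930/391 but 4⁴ = 256 reaches it, so n = 4.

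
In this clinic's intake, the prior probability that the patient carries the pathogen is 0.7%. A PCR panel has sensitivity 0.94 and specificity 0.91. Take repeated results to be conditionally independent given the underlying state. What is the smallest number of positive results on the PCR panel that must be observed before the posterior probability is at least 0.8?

Prior odds: 0.007 ÷ 0.993 = 7/993.
False-positive rate = 1 − 0.91 = 0.09; likelihood ratio of a positive = 0.94/0.09 = 94/9.
Target odds: 0.8 ÷ 0.2 = 4.
Need (7/993) × (94/9)ⁿ ≥ 4, i.e. (94/9)ⁿ ≥ 3972/7.
(94/9)² = 8836/81 falls short of 3972/7 but (94/9)³ = 830584/729 reaches it, so n = 3.

3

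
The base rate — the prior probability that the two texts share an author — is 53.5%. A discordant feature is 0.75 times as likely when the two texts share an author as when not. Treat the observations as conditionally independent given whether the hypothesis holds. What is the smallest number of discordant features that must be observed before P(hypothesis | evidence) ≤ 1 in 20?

Prior odds = 0.535/0.465 = 107/93.
Likelihood ratio per discordant feature = 0.75.
Target odds: 0.05 ÷ 0.95 = 1/19.
Need (107/93) × 0.75ⁿ ≤ 1/19, i.e. 0.75ⁿ ≤ 93/2033.
0.75¹⁰ = 59049/1048576 is still above 93/2033 but 0.75¹¹ = 177147/4194304 is at or below it, so n = 11.

11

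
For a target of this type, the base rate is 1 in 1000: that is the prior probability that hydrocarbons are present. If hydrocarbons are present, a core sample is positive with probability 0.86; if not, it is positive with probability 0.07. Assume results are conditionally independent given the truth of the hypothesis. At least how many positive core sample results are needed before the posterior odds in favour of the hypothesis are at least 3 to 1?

Prior odds = 0.001/0.999 = 1/999.
Likelihood ratio of a positive = 0.86/0.07 = 86/7.
Target odds = 3.
Require (86/7)ⁿ ≥ 3 ÷ (1/999) = 2997.
(86/7)³ = 636056/343 falls short of 2997 but (86/7)⁴ = 54700816/2401 reaches it, so n = 4.

4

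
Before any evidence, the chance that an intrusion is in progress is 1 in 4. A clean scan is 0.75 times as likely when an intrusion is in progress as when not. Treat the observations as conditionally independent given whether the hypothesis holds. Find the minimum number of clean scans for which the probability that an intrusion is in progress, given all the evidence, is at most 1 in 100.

13

Prior odds = 0.25/0.75 = 1/3.
Likelihood ratio per clean scan = 0.75.
Target posterior odds = 0.01/0.99 = 1/99.
Require 0.75ⁿ ≤ 1/99 ÷ (1/3) = 1/33.
0.75¹² = 531441/16777216 is still above 1/33 but 0.75¹³ = 1594323/67108864 is at or below it, so n = 13.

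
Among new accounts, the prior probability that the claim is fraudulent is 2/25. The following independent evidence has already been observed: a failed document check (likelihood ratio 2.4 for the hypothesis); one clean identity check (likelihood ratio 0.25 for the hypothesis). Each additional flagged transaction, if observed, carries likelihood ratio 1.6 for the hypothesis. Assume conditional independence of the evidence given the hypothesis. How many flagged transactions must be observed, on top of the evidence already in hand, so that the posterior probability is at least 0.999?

Prior odds = 0.08/0.92 = 2/23.
Combined Bayes factor of the evidence already in hand = 2.4 × 0.25 = 0.6.
Odds after that evidence = (2/23) × 0.6 = 6/115.
Target odds = 0.999/0.001 = 999.
Need 1.6ⁿ ≥ 999 ÷ (6/115) = 19147.5.
1.6²⁰ ≈12089.3 falls short of 19147.5 but 1.6²¹ ≈19342.8 reaches it, so n = 21.

21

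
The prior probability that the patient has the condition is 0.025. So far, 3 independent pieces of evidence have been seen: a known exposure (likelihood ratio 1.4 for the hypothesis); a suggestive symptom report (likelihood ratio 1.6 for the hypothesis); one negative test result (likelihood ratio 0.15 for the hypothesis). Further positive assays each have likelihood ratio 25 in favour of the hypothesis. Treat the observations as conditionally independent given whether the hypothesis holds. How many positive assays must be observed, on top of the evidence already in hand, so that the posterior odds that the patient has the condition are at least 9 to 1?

3

Prior odds = 0.025/0.975 = 1/39.
Combined Bayes factor of the evidence already in hand = 1.4 × 1.6 × 0.15 = 0.336.
Odds after that evidence = (1/39) × 0.336 = 14/1625.
Target odds = 9.
Need 25ⁿ ≥ 9 ÷ (14/1625) = 14625/14.
25² = 625 falls short of 14625/14 but 25³ = 15625 reaches it, so n = 3.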